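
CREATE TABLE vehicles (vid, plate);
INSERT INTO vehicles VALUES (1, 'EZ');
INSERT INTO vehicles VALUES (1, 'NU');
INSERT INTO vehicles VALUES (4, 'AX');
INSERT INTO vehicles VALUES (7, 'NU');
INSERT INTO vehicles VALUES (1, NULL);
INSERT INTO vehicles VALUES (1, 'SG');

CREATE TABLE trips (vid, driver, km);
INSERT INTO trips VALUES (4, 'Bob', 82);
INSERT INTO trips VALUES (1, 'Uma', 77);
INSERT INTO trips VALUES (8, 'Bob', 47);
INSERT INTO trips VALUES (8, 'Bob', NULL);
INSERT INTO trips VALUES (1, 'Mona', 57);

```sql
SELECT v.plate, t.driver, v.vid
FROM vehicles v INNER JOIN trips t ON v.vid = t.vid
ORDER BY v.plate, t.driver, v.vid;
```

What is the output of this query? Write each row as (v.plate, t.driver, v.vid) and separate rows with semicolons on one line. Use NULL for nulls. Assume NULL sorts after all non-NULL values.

(AX, Bob, 4); (EZ, Mona, 1); (EZ, Uma, 1); (NU, Mona, 1); (NU, Uma, 1); (SG, Mona, 1); (SG, Uma, 1); (NULL, Mona, 1); (NULL, Uma, 1)

INNER JOIN keeps only pairs where the ON condition holds.
Matching on v.vid = t.vid.
- v[0] vid=1 → 2 match(es) in t → 2 row(s).
- v[1] vid=1 → 2 match(es) in t → 2 row(s).
- v[2] vid=4 → 1 match(es) in t → 1 row(s).
- v[3] vid=7 → no match; dropped.
- v[4] vid=1 → 2 match(es) in t → 2 row(s).
- v[5] vid=1 → 2 match(es) in t → 2 row(s).
After projecting and ordering:
v.plate | t.driver | v.vid
AX | Bob | 4
EZ | Mona | 1
EZ | Uma | 1
NU | Mona | 1
NU | Uma | 1
SG | Mona | 1
SG | Uma | 1
NULL | Mona | 1
NULL | Uma | 1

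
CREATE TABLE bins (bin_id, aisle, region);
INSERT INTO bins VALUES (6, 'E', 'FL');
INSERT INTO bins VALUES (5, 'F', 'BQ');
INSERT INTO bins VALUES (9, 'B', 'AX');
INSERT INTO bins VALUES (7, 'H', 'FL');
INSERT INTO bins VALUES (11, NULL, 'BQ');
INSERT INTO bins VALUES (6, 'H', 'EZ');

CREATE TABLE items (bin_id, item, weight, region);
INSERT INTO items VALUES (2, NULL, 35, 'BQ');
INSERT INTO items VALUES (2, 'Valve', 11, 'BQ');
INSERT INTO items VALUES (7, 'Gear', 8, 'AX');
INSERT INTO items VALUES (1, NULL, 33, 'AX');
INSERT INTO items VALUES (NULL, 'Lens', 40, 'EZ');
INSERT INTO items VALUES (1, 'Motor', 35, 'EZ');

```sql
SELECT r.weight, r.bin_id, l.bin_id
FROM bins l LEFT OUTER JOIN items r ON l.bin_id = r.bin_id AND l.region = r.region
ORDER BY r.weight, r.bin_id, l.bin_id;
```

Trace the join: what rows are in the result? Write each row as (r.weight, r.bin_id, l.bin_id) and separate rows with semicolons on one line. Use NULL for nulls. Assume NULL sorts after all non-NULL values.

LEFT JOIN keeps every row from `bins`; unmatched rows get NULL for `items`'s columns.
Matching on l.bin_id = r.bin_id AND l.region = r.region. A NULL in a compared column never satisfies the condition.
- bin_id=6, region=FL: no r row matches, row kept with r columns NULL.
- bin_id=5, region=BQ: no r row matches, row kept with r columns NULL.
- bin_id=9, region=AX: no r row matches, row kept with r columns NULL.
- bin_id=7, region=FL: no r row matches, row kept with r columns NULL.
- bin_id=11, region=BQ: no r row matches, row kept with r columns NULL.
- bin_id=6, region=EZ: no r row matches, row kept with r columns NULL.
After projecting and ordering:
r.weight | r.bin_id | l.bin_id
NULL | NULL | 5
NULL | NULL | 6
NULL | NULL | 6
NULL | NULL | 7
NULL | NULL | 9
NULL | NULL | 11

(NULL, NULL, 5); (NULL, NULL, 6); (NULL, NULL, 6); (NULL, NULL, 7); (NULL, NULL, 9); (NULL, NULL, 11)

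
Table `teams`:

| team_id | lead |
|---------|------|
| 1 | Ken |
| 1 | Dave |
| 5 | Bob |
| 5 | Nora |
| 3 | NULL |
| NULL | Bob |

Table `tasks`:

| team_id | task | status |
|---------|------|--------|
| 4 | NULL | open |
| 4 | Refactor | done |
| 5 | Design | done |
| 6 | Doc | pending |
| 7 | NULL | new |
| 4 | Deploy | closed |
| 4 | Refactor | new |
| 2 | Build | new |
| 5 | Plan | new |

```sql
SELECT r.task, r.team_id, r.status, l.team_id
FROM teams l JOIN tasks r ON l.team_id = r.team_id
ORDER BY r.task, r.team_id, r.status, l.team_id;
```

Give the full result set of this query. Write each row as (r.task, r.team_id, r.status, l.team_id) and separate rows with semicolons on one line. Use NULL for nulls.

(Design, 5, done, 5); (Design, 5, done, 5); (Plan, 5, new, 5); (Plan, 5, new, 5)

INNER JOIN keeps only pairs where the ON condition holds.
Matching on l.team_id = r.team_id. A NULL in a compared column never satisfies the condition.
- team_id=1: no matching r row, dropped.
- team_id=1: no matching r row, dropped.
- team_id=5: 2 matching r row(s), so 2 row(s) emitted.
- team_id=5: 2 matching r row(s), so 2 row(s) emitted.
- team_id=3: no matching r row, dropped.
- team_id=NULL: no matching r row, dropped.
After projecting and ordering:
r.task | r.team_id | r.status | l.team_id
Design | 5 | done | 5
Design | 5 | done | 5
Plan | 5 | new | 5
Plan | 5 | new | 5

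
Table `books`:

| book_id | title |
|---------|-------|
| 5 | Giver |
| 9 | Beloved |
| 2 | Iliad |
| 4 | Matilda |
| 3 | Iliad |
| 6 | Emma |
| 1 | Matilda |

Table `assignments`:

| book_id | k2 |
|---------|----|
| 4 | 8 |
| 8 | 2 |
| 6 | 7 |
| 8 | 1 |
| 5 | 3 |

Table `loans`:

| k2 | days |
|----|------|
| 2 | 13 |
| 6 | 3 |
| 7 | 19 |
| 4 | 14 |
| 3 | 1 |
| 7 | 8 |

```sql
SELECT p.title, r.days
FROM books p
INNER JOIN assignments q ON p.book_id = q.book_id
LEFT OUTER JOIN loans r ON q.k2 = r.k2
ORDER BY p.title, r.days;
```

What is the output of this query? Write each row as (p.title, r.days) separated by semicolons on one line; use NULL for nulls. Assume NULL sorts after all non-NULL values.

Step 1 — p INNER JOIN q on book_id → 3 row(s).
Then LEFT JOIN `loans r` on k2: each of those 3 rows is kept; rows whose q.k2 has no match in r get NULL for r's columns.

(Emma, 8); (Emma, 19); (Giver, 1); (Matilda, NULL)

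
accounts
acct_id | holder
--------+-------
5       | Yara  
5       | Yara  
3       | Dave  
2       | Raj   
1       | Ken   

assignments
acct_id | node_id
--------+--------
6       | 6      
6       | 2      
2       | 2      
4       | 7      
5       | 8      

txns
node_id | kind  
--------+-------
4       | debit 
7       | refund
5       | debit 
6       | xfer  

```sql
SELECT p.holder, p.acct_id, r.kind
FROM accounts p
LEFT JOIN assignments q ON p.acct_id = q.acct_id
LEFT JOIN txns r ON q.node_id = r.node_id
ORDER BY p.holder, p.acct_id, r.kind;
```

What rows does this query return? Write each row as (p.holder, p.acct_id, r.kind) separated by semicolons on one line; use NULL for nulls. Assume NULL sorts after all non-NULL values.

Step 1 — p LEFT JOIN q on acct_id → 5 row(s).
Then LEFT JOIN `txns r` on node_id: each of those 5 rows is kept; rows whose q.node_id has no match in r get NULL for r's columns.

(Dave, 3, NULL); (Ken, 1, NULL); (Raj, 2, NULL); (Yara, 5, NULL); (Yara, 5, NULL)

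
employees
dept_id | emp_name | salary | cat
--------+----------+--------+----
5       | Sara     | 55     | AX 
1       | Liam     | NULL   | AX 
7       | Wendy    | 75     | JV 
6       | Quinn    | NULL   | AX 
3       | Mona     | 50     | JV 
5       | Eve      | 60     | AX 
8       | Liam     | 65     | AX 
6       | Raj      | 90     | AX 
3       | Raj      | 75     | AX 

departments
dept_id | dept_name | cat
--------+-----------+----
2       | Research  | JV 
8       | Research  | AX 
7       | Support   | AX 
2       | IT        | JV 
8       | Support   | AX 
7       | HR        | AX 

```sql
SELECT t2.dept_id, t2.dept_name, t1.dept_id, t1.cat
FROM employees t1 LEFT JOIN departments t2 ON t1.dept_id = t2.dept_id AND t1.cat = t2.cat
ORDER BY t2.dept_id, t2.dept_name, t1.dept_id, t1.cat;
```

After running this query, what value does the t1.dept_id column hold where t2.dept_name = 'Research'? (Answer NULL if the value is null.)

8

LEFT JOIN keeps every row from `employees`; unmatched rows get NULL for `departments`'s columns.
Matching on t1.dept_id = t2.dept_id AND t1.cat = t2.cat.
- dept_id=5, cat=AX: no t2 row matches, row kept with t2 columns NULL.
- dept_id=1, cat=AX: no t2 row matches, row kept with t2 columns NULL.
- dept_id=7, cat=JV: no t2 row matches, row kept with t2 columns NULL.
- dept_id=6, cat=AX: no t2 row matches, row kept with t2 columns NULL.
- dept_id=3, cat=JV: no t2 row matches, row kept with t2 columns NULL.
- dept_id=5, cat=AX: no t2 row matches, row kept with t2 columns NULL.
- dept_id=8, cat=AX: 2 matching t2 row(s), so 2 row(s) emitted.
- dept_id=6, cat=AX: no t2 row matches, row kept with t2 columns NULL.
- dept_id=3, cat=AX: no t2 row matches, row kept with t2 columns NULL.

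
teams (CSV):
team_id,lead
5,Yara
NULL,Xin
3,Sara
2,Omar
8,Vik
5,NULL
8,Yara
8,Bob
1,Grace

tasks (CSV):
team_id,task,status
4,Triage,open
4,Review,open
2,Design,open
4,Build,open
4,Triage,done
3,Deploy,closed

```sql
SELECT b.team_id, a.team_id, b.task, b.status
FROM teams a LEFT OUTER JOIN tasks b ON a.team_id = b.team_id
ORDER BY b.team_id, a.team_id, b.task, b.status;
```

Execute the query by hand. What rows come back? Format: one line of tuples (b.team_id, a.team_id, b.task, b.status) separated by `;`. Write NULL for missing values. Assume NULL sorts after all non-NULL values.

LEFT JOIN keeps every row from `teams`; unmatched rows get NULL for `tasks`'s columns.
Matching on a.team_id = b.team_id. A NULL in a compared column never satisfies the condition.
- a (team_id=5) has no partner → padded with NULL.
- a (team_id=NULL) has no partner → padded with NULL.
- a (team_id=3) pairs with 1 row(s) of b.
- a (team_id=2) pairs with 1 row(s) of b.
- a (team_id=8) has no partner → padded with NULL.
- a (team_id=5) has no partner → padded with NULL.
- a (team_id=8) has no partner → padded with NULL.
- a (team_id=8) has no partner → padded with NULL.
- a (team_id=1) has no partner → padded with NULL.
After projecting and ordering:
b.team_id | a.team_id | b.task | b.status
2 | 2 | Design | open
3 | 3 | Deploy | closed
NULL | 1 | NULL | NULL
NULL | 5 | NULL | NULL
NULL | 5 | NULL | NULL
NULL | 8 | NULL | NULL
NULL | 8 | NULL | NULL
NULL | 8 | NULL | NULL
NULL | NULL | NULL | NULL

(2, 2, Design, open); (3, 3, Deploy, closed); (NULL, 1, NULL, NULL); (NULL, 5, NULL, NULL); (NULL, 5, NULL, NULL); (NULL, 8, NULL, NULL); (NULL, 8, NULL, NULL); (NULL, 8, NULL, NULL); (NULL, NULL, NULL, NULL)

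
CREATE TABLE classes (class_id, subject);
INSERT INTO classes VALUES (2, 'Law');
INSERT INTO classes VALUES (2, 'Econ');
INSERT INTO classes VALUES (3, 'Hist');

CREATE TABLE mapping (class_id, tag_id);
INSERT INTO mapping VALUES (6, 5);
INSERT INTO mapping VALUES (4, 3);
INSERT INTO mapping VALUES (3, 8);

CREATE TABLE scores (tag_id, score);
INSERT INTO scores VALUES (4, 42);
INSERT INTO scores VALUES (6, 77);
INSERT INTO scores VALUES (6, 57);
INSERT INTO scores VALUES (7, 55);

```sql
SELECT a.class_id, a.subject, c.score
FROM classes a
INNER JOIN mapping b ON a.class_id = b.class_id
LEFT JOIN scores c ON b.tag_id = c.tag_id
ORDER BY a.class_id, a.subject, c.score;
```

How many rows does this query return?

Evaluate left to right. First `classes a INNER JOIN mapping b` on class_id: 1 row(s).
Then LEFT JOIN `scores c` on tag_id: each of those 1 rows is kept; rows whose b.tag_id has no match in c get NULL for c's columns.
Result: 1 row(s).

1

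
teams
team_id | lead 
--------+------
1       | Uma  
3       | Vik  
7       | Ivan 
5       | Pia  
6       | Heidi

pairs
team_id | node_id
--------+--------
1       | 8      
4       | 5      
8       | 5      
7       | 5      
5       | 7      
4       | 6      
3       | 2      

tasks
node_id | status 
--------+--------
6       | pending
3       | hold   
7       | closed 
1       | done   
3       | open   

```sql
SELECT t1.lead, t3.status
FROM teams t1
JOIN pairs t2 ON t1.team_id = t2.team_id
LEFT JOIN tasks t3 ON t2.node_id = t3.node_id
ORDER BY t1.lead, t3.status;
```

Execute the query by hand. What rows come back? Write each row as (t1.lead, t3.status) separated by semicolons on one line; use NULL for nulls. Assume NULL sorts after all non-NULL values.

(Ivan, NULL); (Pia, closed); (Uma, NULL); (Vik, NULL)

Joins associate left-to-right: teams INNER JOIN pairs on team_id gives 4 intermediate row(s).
Then LEFT JOIN `tasks t3` on node_id: each of those 4 rows is kept; rows whose t2.node_id has no match in t3 get NULL for t3's columns.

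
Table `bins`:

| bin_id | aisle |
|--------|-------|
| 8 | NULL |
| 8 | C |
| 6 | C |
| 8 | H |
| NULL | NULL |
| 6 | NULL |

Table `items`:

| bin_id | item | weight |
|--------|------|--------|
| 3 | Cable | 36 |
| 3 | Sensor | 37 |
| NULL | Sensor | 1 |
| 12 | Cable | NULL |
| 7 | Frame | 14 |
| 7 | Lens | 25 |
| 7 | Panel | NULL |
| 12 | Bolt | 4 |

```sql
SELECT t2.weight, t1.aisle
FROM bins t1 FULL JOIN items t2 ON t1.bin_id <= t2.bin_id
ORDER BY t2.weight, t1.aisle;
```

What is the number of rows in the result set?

FULL OUTER JOIN keeps every row from both sides; unmatched rows get NULL for the other side's columns.
Matching on t1.bin_id <= t2.bin_id. A NULL in a compared column never satisfies the condition.
- t1 (bin_id=8) pairs with 2 row(s) of t2.
- t1 (bin_id=8) pairs with 2 row(s) of t2.
- t1 (bin_id=6) pairs with 5 row(s) of t2.
- t1 (bin_id=8) pairs with 2 row(s) of t2.
- t1 (bin_id=NULL) has no partner → padded with NULL.
- t1 (bin_id=6) pairs with 5 row(s) of t2.
- 3 t2 row(s) had no t1 match → kept, t1 columns NULL.
Total: 16 matched + 4 padded = 20 rows.

20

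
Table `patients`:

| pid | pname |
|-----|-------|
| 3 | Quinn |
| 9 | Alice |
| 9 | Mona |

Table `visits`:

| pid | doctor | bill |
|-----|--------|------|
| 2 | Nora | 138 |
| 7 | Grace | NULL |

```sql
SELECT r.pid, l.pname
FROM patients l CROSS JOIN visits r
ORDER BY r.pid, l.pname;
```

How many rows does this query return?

6

CROSS JOIN pairs every row of `patients` with every row of `visits`: 3 × 2 = 6 rows.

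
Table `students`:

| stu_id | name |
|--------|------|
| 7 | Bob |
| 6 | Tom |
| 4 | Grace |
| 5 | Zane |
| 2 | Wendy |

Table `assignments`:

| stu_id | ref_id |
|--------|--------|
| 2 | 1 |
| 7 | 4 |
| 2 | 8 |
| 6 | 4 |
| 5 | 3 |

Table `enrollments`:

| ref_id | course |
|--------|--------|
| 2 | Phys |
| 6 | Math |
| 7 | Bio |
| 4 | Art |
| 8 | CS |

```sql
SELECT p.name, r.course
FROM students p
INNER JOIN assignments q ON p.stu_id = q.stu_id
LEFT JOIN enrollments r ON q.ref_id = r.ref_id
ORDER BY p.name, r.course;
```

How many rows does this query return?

Step 1 — p INNER JOIN q on stu_id → 5 row(s).
Then LEFT JOIN `enrollments r` on ref_id: each of those 5 rows is kept; rows whose q.ref_id has no match in r get NULL for r's columns.
Result: 5 row(s).

5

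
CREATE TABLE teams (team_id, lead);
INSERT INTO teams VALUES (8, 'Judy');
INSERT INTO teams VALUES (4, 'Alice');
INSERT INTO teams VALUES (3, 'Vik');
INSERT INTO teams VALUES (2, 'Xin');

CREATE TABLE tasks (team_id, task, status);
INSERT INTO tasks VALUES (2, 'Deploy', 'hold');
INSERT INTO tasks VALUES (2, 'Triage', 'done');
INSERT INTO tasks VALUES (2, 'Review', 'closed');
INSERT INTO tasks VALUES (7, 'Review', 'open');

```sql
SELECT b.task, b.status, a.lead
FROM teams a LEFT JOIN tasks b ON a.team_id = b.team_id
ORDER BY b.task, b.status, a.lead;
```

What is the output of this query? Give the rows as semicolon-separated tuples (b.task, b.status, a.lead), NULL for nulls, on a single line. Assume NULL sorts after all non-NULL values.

LEFT JOIN keeps every row from `teams`; unmatched rows get NULL for `tasks`'s columns.
Matching on a.team_id = b.team_id.
Matched pairs: 3; unmatched a rows kept: 3.

(Deploy, hold, Xin); (Review, closed, Xin); (Triage, done, Xin); (NULL, NULL, Alice); (NULL, NULL, Judy); (NULL, NULL, Vik)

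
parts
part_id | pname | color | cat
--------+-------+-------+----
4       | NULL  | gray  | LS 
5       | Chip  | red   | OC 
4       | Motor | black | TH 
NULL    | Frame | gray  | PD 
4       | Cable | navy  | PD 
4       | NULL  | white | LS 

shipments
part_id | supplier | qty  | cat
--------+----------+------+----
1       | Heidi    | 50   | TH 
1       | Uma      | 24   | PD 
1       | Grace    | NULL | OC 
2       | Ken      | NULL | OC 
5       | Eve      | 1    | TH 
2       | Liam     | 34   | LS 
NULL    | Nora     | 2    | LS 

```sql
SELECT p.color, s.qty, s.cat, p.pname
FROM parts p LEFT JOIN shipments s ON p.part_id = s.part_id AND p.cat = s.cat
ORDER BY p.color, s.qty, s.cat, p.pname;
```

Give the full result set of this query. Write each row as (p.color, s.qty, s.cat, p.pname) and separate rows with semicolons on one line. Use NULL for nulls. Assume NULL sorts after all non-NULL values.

(black, NULL, NULL, Motor); (gray, NULL, NULL, Frame); (gray, NULL, NULL, NULL); (navy, NULL, NULL, Cable); (red, NULL, NULL, Chip); (white, NULL, NULL, NULL)

LEFT JOIN keeps every row from `parts`; unmatched rows get NULL for `shipments`'s columns.
Matching on p.part_id = s.part_id AND p.cat = s.cat. A NULL in a compared column never satisfies the condition.
- p row (part_id=4, cat=LS): no match → kept, s columns NULL.
- p row (part_id=5, cat=OC): no match → kept, s columns NULL.
- p row (part_id=4, cat=TH): no match → kept, s columns NULL.
- p row (part_id=NULL, cat=PD): no match → kept, s columns NULL.
- p row (part_id=4, cat=PD): no match → kept, s columns NULL.
- p row (part_id=4, cat=LS): no match → kept, s columns NULL.
After projecting and ordering:
p.color | s.qty | s.cat | p.pname
black | NULL | NULL | Motor
gray | NULL | NULL | Frame
gray | NULL | NULL | NULL
navy | NULL | NULL | Cable
red | NULL | NULL | Chip
white | NULL | NULL | NULL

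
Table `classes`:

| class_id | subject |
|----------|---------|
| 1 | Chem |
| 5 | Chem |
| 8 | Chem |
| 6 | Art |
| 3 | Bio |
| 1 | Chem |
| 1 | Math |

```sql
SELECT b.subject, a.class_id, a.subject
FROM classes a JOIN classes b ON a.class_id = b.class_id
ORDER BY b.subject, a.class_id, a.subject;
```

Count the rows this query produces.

13

INNER JOIN keeps only pairs where the ON condition holds.
Matching on a.class_id = b.class_id.
Matched pairs: 13.
Total: 13 rows.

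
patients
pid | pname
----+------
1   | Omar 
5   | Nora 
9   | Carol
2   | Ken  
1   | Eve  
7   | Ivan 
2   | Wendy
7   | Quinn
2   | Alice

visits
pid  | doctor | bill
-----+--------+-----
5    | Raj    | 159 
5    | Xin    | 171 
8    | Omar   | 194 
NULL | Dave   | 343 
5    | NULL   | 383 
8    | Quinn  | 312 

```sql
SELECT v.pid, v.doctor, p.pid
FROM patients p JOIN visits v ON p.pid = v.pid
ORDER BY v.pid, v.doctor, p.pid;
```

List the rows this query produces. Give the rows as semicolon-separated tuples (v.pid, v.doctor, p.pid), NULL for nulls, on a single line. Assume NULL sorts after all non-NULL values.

(5, Raj, 5); (5, Xin, 5); (5, NULL, 5)

INNER JOIN keeps only pairs where the ON condition holds.
Matching on p.pid = v.pid. A NULL in a compared column never satisfies the condition.
Matched pairs: 3.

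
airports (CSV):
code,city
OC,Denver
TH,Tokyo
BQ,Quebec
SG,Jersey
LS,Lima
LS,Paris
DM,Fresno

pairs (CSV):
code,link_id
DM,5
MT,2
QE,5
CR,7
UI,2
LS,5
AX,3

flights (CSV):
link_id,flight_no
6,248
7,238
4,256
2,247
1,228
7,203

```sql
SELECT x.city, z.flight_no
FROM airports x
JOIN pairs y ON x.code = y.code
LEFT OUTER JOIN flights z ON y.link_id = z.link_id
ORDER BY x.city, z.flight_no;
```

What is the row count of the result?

Step 1 — x INNER JOIN y on code → 3 row(s).
Then LEFT JOIN `flights z` on link_id: each of those 3 rows is kept; rows whose y.link_id has no match in z get NULL for z's columns.
Result: 3 row(s).

3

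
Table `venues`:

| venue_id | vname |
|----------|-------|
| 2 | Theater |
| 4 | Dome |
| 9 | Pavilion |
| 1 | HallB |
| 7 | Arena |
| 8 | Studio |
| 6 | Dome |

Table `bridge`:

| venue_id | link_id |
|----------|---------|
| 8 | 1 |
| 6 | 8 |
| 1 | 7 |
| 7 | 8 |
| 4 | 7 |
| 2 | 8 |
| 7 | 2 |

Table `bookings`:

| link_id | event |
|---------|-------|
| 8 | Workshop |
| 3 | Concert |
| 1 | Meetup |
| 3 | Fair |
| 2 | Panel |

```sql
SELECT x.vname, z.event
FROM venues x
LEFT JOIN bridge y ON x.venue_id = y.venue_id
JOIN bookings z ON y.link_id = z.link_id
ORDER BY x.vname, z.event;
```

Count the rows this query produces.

5

Evaluate left to right. First `venues x LEFT JOIN bridge y` on venue_id: 8 row(s).
Then INNER JOIN `bookings z` on link_id: keep only rows whose y.link_id appears in z.
Result: 5 row(s).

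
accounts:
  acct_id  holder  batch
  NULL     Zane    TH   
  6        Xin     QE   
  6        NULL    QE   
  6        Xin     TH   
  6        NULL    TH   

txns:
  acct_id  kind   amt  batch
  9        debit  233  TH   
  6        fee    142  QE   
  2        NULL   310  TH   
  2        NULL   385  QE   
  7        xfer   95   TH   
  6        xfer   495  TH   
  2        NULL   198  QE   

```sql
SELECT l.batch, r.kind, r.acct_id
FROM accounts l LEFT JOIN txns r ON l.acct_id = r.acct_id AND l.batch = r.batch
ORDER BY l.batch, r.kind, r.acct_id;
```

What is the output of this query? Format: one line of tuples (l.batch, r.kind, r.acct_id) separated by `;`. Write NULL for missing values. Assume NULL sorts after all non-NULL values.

(QE, fee, 6); (QE, fee, 6); (TH, xfer, 6); (TH, xfer, 6); (TH, NULL, NULL)

LEFT JOIN keeps every row from `accounts`; unmatched rows get NULL for `txns`'s columns.
Matching on l.acct_id = r.acct_id AND l.batch = r.batch. A NULL in a compared column never satisfies the condition.
Matched pairs: 4; unmatched l rows kept: 1.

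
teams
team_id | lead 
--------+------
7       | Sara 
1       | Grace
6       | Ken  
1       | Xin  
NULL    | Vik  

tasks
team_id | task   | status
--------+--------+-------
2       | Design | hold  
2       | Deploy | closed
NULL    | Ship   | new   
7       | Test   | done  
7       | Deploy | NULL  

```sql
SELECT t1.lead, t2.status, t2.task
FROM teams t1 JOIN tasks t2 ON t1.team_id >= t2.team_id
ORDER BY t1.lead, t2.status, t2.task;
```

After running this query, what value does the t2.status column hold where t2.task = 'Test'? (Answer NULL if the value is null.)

done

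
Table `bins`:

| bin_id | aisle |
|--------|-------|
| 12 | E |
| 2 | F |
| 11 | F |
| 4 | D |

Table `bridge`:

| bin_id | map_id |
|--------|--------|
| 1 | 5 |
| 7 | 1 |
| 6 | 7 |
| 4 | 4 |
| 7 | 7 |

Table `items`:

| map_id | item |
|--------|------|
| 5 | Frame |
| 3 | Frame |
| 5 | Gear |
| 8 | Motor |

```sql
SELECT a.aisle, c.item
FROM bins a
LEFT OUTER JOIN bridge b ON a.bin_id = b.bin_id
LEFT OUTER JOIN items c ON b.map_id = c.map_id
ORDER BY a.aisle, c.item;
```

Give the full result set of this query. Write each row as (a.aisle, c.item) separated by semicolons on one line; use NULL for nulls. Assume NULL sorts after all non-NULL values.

Joins associate left-to-right: bins LEFT JOIN bridge on bin_id gives 4 intermediate row(s).
Then LEFT JOIN `items c` on map_id: each of those 4 rows is kept; rows whose b.map_id has no match in c get NULL for c's columns.

(D, NULL); (E, NULL); (F, NULL); (F, NULL)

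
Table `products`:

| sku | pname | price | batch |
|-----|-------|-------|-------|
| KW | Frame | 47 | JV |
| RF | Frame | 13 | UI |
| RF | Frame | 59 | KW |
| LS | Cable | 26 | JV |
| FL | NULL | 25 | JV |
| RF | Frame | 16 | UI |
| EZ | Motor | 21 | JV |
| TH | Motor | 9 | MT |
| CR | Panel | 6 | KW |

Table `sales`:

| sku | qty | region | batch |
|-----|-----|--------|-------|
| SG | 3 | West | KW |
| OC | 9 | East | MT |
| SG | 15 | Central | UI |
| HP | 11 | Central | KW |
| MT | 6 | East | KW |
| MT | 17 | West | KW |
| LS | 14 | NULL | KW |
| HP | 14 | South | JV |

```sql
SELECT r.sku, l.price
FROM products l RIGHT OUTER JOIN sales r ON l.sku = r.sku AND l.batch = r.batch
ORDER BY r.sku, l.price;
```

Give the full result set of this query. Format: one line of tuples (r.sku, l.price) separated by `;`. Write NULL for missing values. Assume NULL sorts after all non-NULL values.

(HP, NULL); (HP, NULL); (LS, NULL); (MT, NULL); (MT, NULL); (OC, NULL); (SG, NULL); (SG, NULL)

RIGHT JOIN keeps every row from `sales`; unmatched rows get NULL for `products`'s columns.
Matching on l.sku = r.sku AND l.batch = r.batch.
Matched pairs: 0; unmatched r rows kept: 8.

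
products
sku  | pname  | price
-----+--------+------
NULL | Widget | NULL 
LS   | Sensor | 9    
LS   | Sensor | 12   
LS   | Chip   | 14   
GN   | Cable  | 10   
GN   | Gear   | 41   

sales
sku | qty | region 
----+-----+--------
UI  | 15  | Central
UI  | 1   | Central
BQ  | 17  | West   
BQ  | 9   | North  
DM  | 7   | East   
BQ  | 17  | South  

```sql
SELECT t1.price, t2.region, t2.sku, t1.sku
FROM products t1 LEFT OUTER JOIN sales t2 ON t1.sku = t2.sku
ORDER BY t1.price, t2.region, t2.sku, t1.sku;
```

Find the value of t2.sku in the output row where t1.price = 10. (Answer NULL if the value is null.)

NULL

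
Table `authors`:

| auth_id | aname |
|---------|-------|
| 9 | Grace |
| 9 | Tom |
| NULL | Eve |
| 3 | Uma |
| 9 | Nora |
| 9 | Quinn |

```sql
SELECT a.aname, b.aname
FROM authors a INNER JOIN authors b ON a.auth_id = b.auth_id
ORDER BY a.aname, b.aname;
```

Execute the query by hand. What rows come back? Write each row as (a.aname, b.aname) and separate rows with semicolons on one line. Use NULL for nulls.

(Grace, Grace); (Grace, Nora); (Grace, Quinn); (Grace, Tom); (Nora, Grace); (Nora, Nora); (Nora, Quinn); (Nora, Tom); (Quinn, Grace); (Quinn, Nora); (Quinn, Quinn); (Quinn, Tom); (Tom, Grace); (Tom, Nora); (Tom, Quinn); (Tom, Tom); (Uma, Uma)

INNER JOIN keeps only pairs where the ON condition holds.
Matching on a.auth_id = b.auth_id. A NULL in a compared column never satisfies the condition.
- a row (auth_id=9): matches 4 b row(s) → 4 output row(s).
- a row (auth_id=9): matches 4 b row(s) → 4 output row(s).
- a row (auth_id=NULL): no match → dropped.
- a row (auth_id=3): matches 1 b row(s) → 1 output row(s).
- a row (auth_id=9): matches 4 b row(s) → 4 output row(s).
- a row (auth_id=9): matches 4 b row(s) → 4 output row(s).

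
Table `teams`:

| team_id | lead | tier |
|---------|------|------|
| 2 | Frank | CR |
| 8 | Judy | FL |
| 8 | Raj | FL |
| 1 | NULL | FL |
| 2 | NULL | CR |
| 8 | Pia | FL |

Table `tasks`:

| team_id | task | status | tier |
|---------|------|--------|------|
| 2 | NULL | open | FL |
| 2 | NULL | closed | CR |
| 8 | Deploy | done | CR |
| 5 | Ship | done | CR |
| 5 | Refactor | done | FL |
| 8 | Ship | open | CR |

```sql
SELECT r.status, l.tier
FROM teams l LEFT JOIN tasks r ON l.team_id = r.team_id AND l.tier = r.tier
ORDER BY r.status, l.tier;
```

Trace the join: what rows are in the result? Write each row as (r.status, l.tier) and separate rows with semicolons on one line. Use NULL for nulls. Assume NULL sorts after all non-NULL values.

(closed, CR); (closed, CR); (NULL, FL); (NULL, FL); (NULL, FL); (NULL, FL)

LEFT JOIN keeps every row from `teams`; unmatched rows get NULL for `tasks`'s columns.
Matching on l.team_id = r.team_id AND l.tier = r.tier.
- l[0] team_id=2, tier=CR → 1 match(es) in r → 1 row(s).
- l[1] team_id=8, tier=FL → no match; kept with NULLs on the r side.
- l[2] team_id=8, tier=FL → no match; kept with NULLs on the r side.
- l[3] team_id=1, tier=FL → no match; kept with NULLs on the r side.
- l[4] team_id=2, tier=CR → 1 match(es) in r → 1 row(s).
- l[5] team_id=8, tier=FL → no match; kept with NULLs on the r side.
After projecting and ordering:
r.status | l.tier
closed | CR
closed | CR
NULL | FL
NULL | FL
NULL | FL
NULL | FL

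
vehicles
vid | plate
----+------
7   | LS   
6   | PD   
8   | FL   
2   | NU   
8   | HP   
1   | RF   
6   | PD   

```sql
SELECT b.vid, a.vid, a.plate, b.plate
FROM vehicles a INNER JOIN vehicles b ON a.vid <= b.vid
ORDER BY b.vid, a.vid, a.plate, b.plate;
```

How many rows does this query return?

INNER JOIN keeps only pairs where the ON condition holds.
Matching on a.vid <= b.vid.
Matched pairs: 30.
Total: 30 rows.

30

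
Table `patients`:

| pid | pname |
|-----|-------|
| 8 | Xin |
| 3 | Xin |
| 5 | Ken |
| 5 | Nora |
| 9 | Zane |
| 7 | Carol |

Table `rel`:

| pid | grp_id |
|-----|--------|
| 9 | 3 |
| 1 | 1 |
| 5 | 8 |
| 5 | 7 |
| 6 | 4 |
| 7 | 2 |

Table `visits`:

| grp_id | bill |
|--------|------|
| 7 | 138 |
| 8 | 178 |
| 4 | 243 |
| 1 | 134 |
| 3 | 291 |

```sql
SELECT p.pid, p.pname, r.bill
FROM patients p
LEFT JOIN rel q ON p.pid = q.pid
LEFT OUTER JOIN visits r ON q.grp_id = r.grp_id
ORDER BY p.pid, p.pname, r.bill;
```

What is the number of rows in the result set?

Step 1 — p LEFT JOIN q on pid → 8 row(s).
Then LEFT JOIN `visits r` on grp_id: each of those 8 rows is kept; rows whose q.grp_id has no match in r get NULL for r's columns.
Result: 8 row(s).

8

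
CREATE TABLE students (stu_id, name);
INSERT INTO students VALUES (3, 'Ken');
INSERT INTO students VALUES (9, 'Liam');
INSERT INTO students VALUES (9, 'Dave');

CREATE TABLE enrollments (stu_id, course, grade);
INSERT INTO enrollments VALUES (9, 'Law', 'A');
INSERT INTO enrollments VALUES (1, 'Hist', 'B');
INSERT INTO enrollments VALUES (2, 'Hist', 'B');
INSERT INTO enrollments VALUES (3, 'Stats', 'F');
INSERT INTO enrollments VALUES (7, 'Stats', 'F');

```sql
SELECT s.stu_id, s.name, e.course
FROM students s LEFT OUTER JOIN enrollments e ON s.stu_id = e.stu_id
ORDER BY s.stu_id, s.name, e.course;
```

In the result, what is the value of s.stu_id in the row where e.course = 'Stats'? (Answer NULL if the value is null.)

LEFT JOIN keeps every row from `students`; unmatched rows get NULL for `enrollments`'s columns.
Matching on s.stu_id = e.stu_id.
Matched pairs: 3; unmatched s rows kept: 0.

3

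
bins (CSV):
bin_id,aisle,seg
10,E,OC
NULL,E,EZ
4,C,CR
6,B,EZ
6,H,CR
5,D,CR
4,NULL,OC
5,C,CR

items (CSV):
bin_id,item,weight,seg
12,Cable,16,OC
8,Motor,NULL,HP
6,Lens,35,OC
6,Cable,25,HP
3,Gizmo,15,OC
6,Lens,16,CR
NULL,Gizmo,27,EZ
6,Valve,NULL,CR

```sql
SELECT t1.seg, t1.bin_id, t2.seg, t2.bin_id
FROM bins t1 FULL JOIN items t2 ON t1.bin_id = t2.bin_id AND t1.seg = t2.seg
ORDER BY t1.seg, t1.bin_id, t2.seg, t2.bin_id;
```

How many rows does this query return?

FULL OUTER JOIN keeps every row from both sides; unmatched rows get NULL for the other side's columns.
Matching on t1.bin_id = t2.bin_id AND t1.seg = t2.seg. A NULL in a compared column never satisfies the condition.
- t1[0] bin_id=10, seg=OC → no match; kept with NULLs on the t2 side.
- t1[1] bin_id=NULL, seg=EZ → no match; kept with NULLs on the t2 side.
- t1[2] bin_id=4, seg=CR → no match; kept with NULLs on the t2 side.
- t1[3] bin_id=6, seg=EZ → no match; kept with NULLs on the t2 side.
- t1[4] bin_id=6, seg=CR → 2 match(es) in t2 → 2 row(s).
- t1[5] bin_id=5, seg=CR → no match; kept with NULLs on the t2 side.
- t1[6] bin_id=4, seg=OC → no match; kept with NULLs on the t2 side.
- t1[7] bin_id=5, seg=CR → no match; kept with NULLs on the t2 side.
- plus 6 unmatched t2 row(s), each kept with NULL t1 columns.
Total: 2 matched + 13 padded = 15 rows.

15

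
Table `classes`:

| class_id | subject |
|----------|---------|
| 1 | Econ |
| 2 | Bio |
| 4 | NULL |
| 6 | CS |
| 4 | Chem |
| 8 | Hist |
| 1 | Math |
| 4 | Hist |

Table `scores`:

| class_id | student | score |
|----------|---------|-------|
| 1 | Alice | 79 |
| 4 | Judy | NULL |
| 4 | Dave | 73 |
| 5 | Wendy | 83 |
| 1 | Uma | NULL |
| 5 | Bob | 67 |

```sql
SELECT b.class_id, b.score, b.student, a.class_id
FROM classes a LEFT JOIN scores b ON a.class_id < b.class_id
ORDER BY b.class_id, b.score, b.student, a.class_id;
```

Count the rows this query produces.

20

LEFT JOIN keeps every row from `classes`; unmatched rows get NULL for `scores`'s columns.
Matching on a.class_id < b.class_id.
- a[0] class_id=1 → 4 match(es) in b → 4 row(s).
- a[1] class_id=2 → 4 match(es) in b → 4 row(s).
- a[2] class_id=4 → 2 match(es) in b → 2 row(s).
- a[3] class_id=6 → no match; kept with NULLs on the b side.
- a[4] class_id=4 → 2 match(es) in b → 2 row(s).
- a[5] class_id=8 → no match; kept with NULLs on the b side.
- a[6] class_id=1 → 4 match(es) in b → 4 row(s).
- a[7] class_id=4 → 2 match(es) in b → 2 row(s).
Total: 18 matched + 2 padded = 20 rows.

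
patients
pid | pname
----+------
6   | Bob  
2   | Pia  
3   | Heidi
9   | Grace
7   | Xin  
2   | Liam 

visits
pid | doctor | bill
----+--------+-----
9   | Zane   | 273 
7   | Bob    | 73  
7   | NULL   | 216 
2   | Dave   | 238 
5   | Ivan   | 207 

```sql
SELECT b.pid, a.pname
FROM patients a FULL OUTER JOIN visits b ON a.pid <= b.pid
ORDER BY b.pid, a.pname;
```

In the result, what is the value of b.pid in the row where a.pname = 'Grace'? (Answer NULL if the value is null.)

FULL OUTER JOIN keeps every row from both sides; unmatched rows get NULL for the other side's columns.
Matching on a.pid <= b.pid.
Matched pairs: 21; unmatched a rows kept: 0; unmatched b rows kept: 0.

9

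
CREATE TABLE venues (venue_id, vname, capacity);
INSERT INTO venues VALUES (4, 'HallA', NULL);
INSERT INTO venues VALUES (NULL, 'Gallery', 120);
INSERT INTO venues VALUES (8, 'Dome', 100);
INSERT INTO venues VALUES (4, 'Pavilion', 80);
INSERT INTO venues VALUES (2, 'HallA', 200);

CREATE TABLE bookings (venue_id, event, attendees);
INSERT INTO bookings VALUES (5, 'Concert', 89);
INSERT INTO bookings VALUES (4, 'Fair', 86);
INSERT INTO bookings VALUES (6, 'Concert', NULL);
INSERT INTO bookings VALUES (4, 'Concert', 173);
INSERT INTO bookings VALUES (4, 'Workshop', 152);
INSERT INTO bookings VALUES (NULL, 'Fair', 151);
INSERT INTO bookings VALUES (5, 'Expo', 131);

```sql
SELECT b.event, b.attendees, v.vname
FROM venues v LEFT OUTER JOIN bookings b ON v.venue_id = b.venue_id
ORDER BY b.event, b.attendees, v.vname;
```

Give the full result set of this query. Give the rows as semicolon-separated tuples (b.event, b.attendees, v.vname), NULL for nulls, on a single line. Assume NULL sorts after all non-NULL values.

LEFT JOIN keeps every row from `venues`; unmatched rows get NULL for `bookings`'s columns.
Matching on v.venue_id = b.venue_id. A NULL in a compared column never satisfies the condition.
- venue_id=4: 3 matching b row(s), so 3 row(s) emitted.
- venue_id=NULL: no b row matches, row kept with b columns NULL.
- venue_id=8: no b row matches, row kept with b columns NULL.
- venue_id=4: 3 matching b row(s), so 3 row(s) emitted.
- venue_id=2: no b row matches, row kept with b columns NULL.
After projecting and ordering:
b.event | b.attendees | v.vname
Concert | 173 | HallA
Concert | 173 | Pavilion
Fair | 86 | HallA
Fair | 86 | Pavilion
Workshop | 152 | HallA
Workshop | 152 | Pavilion
NULL | NULL | Dome
NULL | NULL | Gallery
NULL | NULL | HallA

(Concert, 173, HallA); (Concert, 173, Pavilion); (Fair, 86, HallA); (Fair, 86, Pavilion); (Workshop, 152, HallA); (Workshop, 152, Pavilion); (NULL, NULL, Dome); (NULL, NULL, Gallery); (NULL, NULL, HallA)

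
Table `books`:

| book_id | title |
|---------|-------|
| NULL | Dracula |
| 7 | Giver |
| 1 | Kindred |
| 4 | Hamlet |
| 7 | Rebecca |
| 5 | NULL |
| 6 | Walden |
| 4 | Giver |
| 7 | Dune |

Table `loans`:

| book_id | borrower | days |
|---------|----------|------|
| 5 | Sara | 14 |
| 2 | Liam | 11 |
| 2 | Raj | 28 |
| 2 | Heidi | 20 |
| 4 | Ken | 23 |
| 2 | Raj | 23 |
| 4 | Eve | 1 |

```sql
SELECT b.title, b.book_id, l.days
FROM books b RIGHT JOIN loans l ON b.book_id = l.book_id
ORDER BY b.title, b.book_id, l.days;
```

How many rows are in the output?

RIGHT JOIN keeps every row from `loans`; unmatched rows get NULL for `books`'s columns.
Matching on b.book_id = l.book_id. A NULL in a compared column never satisfies the condition.
Matched pairs: 5; unmatched l rows kept: 4.
Total: 5 matched + 4 padded = 9 rows.

9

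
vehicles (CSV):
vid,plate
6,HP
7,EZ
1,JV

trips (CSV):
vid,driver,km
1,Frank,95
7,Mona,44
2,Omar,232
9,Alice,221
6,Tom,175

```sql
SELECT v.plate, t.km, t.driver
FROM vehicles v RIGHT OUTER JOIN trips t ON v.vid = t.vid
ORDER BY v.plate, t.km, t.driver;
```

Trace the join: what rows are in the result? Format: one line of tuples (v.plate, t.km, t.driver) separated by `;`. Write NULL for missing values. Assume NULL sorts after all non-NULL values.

RIGHT JOIN keeps every row from `trips`; unmatched rows get NULL for `vehicles`'s columns.
Matching on v.vid = t.vid.
- v[0] vid=6 → 1 match(es) in t → 1 row(s).
- v[1] vid=7 → 1 match(es) in t → 1 row(s).
- v[2] vid=1 → 1 match(es) in t → 1 row(s).
- 2 row(s) from t found no v partner → padded with NULL.
After projecting and ordering:
v.plate | t.km | t.driver
EZ | 44 | Mona
HP | 175 | Tom
JV | 95 | Frank
NULL | 221 | Alice
NULL | 232 | Omar

(EZ, 44, Mona); (HP, 175, Tom); (JV, 95, Frank); (NULL, 221, Alice); (NULL, 232, Omar)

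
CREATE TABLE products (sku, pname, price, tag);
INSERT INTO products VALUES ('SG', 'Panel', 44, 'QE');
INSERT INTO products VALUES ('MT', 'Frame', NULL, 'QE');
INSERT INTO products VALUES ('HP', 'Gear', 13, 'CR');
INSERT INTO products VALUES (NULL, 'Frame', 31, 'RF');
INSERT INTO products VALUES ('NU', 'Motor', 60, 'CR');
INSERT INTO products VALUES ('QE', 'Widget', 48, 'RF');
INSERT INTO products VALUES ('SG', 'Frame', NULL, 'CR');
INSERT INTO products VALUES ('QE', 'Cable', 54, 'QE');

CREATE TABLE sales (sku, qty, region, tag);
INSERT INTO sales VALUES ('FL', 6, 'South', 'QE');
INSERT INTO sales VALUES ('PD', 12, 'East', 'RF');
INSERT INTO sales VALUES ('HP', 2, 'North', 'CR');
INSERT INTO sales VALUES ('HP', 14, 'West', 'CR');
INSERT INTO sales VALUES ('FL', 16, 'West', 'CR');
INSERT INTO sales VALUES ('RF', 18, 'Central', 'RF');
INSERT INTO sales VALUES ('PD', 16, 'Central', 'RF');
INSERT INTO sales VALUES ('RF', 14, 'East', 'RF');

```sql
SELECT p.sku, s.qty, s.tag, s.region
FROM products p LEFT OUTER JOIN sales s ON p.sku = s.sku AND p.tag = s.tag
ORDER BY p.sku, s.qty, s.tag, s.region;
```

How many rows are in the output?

9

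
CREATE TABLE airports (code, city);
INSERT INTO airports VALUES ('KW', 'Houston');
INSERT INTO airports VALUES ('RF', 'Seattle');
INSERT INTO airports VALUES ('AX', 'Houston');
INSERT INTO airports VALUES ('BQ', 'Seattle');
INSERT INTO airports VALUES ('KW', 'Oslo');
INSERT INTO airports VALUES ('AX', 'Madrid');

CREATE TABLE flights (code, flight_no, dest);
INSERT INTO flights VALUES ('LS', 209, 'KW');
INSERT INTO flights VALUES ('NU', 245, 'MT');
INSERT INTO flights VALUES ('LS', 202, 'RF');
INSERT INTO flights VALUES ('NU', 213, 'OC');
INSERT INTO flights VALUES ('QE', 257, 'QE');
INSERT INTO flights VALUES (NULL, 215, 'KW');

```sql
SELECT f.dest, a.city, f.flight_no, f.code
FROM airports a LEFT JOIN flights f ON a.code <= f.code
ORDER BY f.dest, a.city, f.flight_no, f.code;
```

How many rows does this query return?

LEFT JOIN keeps every row from `airports`; unmatched rows get NULL for `flights`'s columns.
Matching on a.code <= f.code. A NULL in a compared column never satisfies the condition.
Matched pairs: 25; unmatched a rows kept: 1.
Total: 25 matched + 1 padded = 26 rows.

26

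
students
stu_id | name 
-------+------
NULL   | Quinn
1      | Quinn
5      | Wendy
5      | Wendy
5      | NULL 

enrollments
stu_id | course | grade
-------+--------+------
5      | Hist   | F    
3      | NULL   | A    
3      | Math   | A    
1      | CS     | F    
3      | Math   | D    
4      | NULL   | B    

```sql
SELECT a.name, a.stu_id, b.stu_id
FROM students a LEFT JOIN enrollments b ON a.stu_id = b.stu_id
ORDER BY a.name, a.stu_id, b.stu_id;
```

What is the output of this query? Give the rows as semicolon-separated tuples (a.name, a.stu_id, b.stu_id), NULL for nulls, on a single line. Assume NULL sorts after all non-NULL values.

(Quinn, 1, 1); (Quinn, NULL, NULL); (Wendy, 5, 5); (Wendy, 5, 5); (NULL, 5, 5)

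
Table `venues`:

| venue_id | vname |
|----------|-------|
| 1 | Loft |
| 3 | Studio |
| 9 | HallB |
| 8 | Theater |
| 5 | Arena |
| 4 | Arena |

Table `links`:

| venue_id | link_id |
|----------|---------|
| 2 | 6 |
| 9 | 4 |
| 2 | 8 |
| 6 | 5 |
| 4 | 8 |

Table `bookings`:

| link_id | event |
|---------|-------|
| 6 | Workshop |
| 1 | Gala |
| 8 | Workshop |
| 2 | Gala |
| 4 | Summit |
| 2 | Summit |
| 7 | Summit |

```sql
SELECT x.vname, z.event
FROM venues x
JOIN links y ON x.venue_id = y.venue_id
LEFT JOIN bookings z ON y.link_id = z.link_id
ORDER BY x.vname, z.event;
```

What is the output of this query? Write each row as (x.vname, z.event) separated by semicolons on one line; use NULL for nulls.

(Arena, Workshop); (HallB, Summit)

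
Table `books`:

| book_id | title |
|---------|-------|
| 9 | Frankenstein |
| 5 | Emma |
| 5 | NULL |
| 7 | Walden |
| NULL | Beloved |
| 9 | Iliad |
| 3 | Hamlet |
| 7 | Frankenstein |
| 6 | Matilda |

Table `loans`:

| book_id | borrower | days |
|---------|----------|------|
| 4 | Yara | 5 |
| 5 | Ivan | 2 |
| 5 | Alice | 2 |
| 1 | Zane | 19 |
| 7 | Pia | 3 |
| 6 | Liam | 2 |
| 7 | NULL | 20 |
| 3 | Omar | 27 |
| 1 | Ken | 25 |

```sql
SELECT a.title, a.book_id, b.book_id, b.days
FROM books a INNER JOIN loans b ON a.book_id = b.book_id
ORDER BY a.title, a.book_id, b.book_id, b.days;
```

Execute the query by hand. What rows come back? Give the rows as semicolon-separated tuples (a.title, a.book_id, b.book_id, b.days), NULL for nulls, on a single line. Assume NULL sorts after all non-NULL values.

INNER JOIN keeps only pairs where the ON condition holds.
Matching on a.book_id = b.book_id. A NULL in a compared column never satisfies the condition.
- a[0] book_id=9 → no match; dropped.
- a[1] book_id=5 → 2 match(es) in b → 2 row(s).
- a[2] book_id=5 → 2 match(es) in b → 2 row(s).
- a[3] book_id=7 → 2 match(es) in b → 2 row(s).
- a[4] book_id=NULL → no match; dropped.
- a[5] book_id=9 → no match; dropped.
- a[6] book_id=3 → 1 match(es) in b → 1 row(s).
- a[7] book_id=7 → 2 match(es) in b → 2 row(s).
- a[8] book_id=6 → 1 match(es) in b → 1 row(s).
After projecting and ordering:
a.title | a.book_id | b.book_id | b.days
Emma | 5 | 5 | 2
Emma | 5 | 5 | 2
Frankenstein | 7 | 7 | 3
Frankenstein | 7 | 7 | 20
Hamlet | 3 | 3 | 27
Matilda | 6 | 6 | 2
Walden | 7 | 7 | 3
Walden | 7 | 7 | 20
NULL | 5 | 5 | 2
NULL | 5 | 5 | 2

(Emma, 5, 5, 2); (Emma, 5, 5, 2); (Frankenstein, 7, 7, 3); (Frankenstein, 7, 7, 20); (Hamlet, 3, 3, 27); (Matilda, 6, 6, 2); (Walden, 7, 7, 3); (Walden, 7, 7, 20); (NULL, 5, 5, 2); (NULL, 5, 5, 2)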